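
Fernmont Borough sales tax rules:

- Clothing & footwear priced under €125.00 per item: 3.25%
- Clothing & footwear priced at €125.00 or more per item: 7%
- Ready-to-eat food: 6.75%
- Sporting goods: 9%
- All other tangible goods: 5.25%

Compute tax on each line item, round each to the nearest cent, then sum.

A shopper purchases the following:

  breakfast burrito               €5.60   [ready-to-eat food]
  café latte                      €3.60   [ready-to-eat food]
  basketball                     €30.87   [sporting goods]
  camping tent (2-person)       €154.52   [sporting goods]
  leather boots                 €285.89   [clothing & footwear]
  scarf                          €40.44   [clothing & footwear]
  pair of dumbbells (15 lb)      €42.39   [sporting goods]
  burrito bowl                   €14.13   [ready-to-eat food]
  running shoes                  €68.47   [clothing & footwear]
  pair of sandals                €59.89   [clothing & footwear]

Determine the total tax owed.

€47.58

Breakfast burrito €5.60: ready-to-eat food → 6.75% → €0.38
Café latte €3.60: ready-to-eat food → 6.75% → €0.24
Basketball €30.87: sporting goods → 9% → €2.78
Camping tent (2-person) €154.52: sporting goods → 9% → €13.91
Leather boots €285.89: clothing & footwear, €125.00 or more → 7% → €20.01
Scarf €40.44: clothing & footwear, under €125.00 → 3.25% → €1.31
Pair of dumbbells (15 lb) €42.39: sporting goods → 9% → €3.82
Burrito bowl €14.13: ready-to-eat food → 6.75% → €0.95
Running shoes €68.47: clothing & footwear, under €125.00 → 3.25% → €2.23
Pair of sandals €59.89: clothing & footwear, under €125.00 → 3.25% → €1.95
Total tax = €0.38 + €0.24 + €2.78 + €13.91 + €20.01 + €1.31 + €3.82 + €0.95 + €2.23 + €1.95 = €47.58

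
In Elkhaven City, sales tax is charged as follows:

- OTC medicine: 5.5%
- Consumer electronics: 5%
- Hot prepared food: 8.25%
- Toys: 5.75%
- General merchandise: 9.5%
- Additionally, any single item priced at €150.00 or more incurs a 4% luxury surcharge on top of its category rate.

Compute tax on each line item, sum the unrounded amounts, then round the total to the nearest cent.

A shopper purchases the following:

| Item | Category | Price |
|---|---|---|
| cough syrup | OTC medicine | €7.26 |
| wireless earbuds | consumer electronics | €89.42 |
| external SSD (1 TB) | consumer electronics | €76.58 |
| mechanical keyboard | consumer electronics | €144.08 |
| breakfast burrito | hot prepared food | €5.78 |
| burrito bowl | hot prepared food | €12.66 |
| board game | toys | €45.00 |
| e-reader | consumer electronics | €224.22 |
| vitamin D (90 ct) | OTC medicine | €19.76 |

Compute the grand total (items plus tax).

Cough syrup €7.26: OTC medicine → 5.5% → €0.3993
Wireless earbuds €89.42: consumer electronics → 5% → €4.471
External SSD (1 TB) €76.58: consumer electronics → 5% → €3.829
Mechanical keyboard €144.08: consumer electronics → 5% → €7.204
Breakfast burrito €5.78: hot prepared food → 8.25% → €0.47685
Burrito bowl €12.66: hot prepared food → 8.25% → €1.04445
Board game €45.00: toys → 5.75% → €2.5875
E-reader €224.22: consumer electronics → 5% + 4% surcharge = 9% → €20.1798
Vitamin D (90 ct) €19.76: OTC medicine → 5.5% → €1.0868
Subtotal = €624.76; unrounded tax = €41.2787 → €41.28; total due = €666.04

€666.04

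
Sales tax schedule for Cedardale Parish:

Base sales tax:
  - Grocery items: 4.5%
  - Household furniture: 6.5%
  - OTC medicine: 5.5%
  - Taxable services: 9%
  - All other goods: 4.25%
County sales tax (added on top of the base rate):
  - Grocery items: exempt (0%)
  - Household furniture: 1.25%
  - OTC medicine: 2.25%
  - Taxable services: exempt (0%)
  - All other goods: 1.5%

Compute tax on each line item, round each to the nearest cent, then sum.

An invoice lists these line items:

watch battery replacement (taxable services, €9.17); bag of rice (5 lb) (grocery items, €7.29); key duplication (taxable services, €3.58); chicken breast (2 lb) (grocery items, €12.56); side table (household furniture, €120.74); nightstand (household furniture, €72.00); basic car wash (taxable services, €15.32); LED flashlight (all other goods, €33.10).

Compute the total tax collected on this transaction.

€20.27

Watch battery replacement €9.17: taxable services → 9% + 0% county = 9% → €0.83
Bag of rice (5 lb) €7.29: grocery items → 4.5% + 0% county = 4.5% → €0.33
Key duplication €3.58: taxable services → 9% + 0% county = 9% → €0.32
Chicken breast (2 lb) €12.56: grocery items → 4.5% + 0% county = 4.5% → €0.57
Side table €120.74: household furniture → 6.5% + 1.25% county = 7.75% → €9.36
Nightstand €72.00: household furniture → 6.5% + 1.25% county = 7.75% → €5.58
Basic car wash €15.32: taxable services → 9% + 0% county = 9% → €1.38
LED flashlight €33.10: all other goods → 4.25% + 1.5% county = 5.75% → €1.90
Total tax = €0.83 + €0.33 + €0.32 + €0.57 + €9.36 + €5.58 + €1.38 + €1.90 = €20.27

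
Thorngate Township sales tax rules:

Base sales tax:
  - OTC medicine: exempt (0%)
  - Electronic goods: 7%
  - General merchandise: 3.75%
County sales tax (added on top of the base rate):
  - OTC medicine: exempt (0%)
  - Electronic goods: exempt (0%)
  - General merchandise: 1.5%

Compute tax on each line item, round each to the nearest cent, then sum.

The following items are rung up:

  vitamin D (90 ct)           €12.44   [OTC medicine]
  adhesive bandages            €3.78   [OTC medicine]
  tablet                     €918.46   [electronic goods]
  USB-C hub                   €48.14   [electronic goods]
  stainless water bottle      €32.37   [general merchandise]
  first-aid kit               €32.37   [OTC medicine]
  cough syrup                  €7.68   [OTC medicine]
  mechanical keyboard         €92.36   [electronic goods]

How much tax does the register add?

€75.83

Vitamin D (90 ct) €12.44: OTC medicine → 0% + 0% county = 0% → €0.00
Adhesive bandages €3.78: OTC medicine → 0% + 0% county = 0% → €0.00
Tablet €918.46: electronic goods → 7% + 0% county = 7% → €64.29
USB-C hub €48.14: electronic goods → 7% + 0% county = 7% → €3.37
Stainless water bottle €32.37: general merchandise → 3.75% + 1.5% county = 5.25% → €1.70
First-aid kit €32.37: OTC medicine → 0% + 0% county = 0% → €0.00
Cough syrup €7.68: OTC medicine → 0% + 0% county = 0% → €0.00
Mechanical keyboard €92.36: electronic goods → 7% + 0% county = 7% → €6.47
Total tax = €64.29 + €3.37 + €1.70 + €6.47 = €75.83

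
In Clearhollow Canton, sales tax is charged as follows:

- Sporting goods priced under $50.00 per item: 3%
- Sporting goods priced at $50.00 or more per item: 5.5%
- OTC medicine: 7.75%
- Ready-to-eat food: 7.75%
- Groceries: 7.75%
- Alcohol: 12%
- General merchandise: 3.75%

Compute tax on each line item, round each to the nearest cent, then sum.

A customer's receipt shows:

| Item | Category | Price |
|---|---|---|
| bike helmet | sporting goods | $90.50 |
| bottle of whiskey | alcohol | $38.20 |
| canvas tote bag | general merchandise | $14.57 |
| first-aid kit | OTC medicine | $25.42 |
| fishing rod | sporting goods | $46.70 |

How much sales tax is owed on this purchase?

Bike helmet $90.50: sporting goods, $50.00 or more → 5.5% → $4.98
Bottle of whiskey $38.20: alcohol → 12% → $4.58
Canvas tote bag $14.57: general merchandise → 3.75% → $0.55
First-aid kit $25.42: OTC medicine → 7.75% → $1.97
Fishing rod $46.70: sporting goods, under $50.00 → 3% → $1.40
Total tax = $4.98 + $4.58 + $0.55 + $1.97 + $1.40 = $13.48

$13.48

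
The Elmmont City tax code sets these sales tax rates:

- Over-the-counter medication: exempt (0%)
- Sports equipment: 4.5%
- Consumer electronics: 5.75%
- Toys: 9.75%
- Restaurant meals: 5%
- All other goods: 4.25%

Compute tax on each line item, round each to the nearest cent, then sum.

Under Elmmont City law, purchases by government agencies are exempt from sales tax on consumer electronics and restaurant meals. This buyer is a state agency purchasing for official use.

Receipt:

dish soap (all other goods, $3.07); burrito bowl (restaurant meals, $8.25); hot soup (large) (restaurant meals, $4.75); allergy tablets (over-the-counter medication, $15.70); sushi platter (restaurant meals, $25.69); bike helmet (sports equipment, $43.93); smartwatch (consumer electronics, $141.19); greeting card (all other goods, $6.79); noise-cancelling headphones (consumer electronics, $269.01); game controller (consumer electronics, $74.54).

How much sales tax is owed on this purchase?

$2.40

Dish soap $3.07: all other goods → 4.25% → $0.13
Burrito bowl $8.25: restaurant meals, buyer-exempt → 0% → $0.00
Hot soup (large) $4.75: restaurant meals, buyer-exempt → 0% → $0.00
Allergy tablets $15.70: over-the-counter medication → 0% → $0.00
Sushi platter $25.69: restaurant meals, buyer-exempt → 0% → $0.00
Bike helmet $43.93: sports equipment → 4.5% → $1.98
Smartwatch $141.19: consumer electronics, buyer-exempt → 0% → $0.00
Greeting card $6.79: all other goods → 4.25% → $0.29
Noise-cancelling headphones $269.01: consumer electronics, buyer-exempt → 0% → $0.00
Game controller $74.54: consumer electronics, buyer-exempt → 0% → $0.00
Total tax = $0.13 + $1.98 + $0.29 = $2.40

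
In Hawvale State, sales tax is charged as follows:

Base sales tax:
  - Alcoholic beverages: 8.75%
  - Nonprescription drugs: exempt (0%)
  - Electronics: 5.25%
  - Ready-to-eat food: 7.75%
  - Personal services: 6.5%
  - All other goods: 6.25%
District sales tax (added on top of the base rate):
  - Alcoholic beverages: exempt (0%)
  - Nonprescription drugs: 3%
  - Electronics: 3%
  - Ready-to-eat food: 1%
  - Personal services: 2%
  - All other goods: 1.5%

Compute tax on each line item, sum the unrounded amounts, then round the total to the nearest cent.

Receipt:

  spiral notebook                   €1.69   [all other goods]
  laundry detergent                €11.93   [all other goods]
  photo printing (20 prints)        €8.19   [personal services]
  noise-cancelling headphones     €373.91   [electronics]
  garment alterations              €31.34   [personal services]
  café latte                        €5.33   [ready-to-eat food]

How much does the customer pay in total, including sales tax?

€468.12

Spiral notebook €1.69: all other goods → 6.25% + 1.5% district = 7.75% → €0.130975
Laundry detergent €11.93: all other goods → 6.25% + 1.5% district = 7.75% → €0.924575
Photo printing (20 prints) €8.19: personal services → 6.5% + 2% district = 8.5% → €0.69615
Noise-cancelling headphones €373.91: electronics → 5.25% + 3% district = 8.25% → €30.847575
Garment alterations €31.34: personal services → 6.5% + 2% district = 8.5% → €2.6639
Café latte €5.33: ready-to-eat food → 7.75% + 1% district = 8.75% → €0.466375
Subtotal = €432.39; unrounded tax = €35.72955 → €35.73; total due = €468.12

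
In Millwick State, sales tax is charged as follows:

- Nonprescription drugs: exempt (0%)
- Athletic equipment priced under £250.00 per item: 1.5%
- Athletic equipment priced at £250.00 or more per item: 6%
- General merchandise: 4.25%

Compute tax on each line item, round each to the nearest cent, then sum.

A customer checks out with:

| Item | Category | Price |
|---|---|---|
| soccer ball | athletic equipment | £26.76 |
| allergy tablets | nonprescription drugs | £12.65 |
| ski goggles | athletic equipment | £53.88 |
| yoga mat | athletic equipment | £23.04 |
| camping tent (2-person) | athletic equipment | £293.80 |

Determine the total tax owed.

£19.19

Soccer ball £26.76: athletic equipment, under £250.00 → 1.5% → £0.40
Allergy tablets £12.65: nonprescription drugs → 0% → £0.00
Ski goggles £53.88: athletic equipment, under £250.00 → 1.5% → £0.81
Yoga mat £23.04: athletic equipment, under £250.00 → 1.5% → £0.35
Camping tent (2-person) £293.80: athletic equipment, £250.00 or more → 6% → £17.63
Total tax = £0.40 + £0.81 + £0.35 + £17.63 = £19.19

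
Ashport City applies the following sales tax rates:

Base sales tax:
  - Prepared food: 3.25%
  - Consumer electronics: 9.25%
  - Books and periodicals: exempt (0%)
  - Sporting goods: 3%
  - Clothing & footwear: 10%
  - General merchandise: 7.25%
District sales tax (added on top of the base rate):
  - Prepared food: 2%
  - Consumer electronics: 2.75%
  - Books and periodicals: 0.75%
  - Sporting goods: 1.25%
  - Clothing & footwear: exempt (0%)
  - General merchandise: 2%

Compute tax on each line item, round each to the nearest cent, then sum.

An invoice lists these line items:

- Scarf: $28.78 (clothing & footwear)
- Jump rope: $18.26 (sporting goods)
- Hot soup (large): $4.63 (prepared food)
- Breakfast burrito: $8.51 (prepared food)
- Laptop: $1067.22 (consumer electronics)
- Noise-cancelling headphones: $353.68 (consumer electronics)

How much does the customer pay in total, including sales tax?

$1655.94

Scarf $28.78: clothing & footwear → 10% + 0% district = 10% → $2.88
Jump rope $18.26: sporting goods → 3% + 1.25% district = 4.25% → $0.78
Hot soup (large) $4.63: prepared food → 3.25% + 2% district = 5.25% → $0.24
Breakfast burrito $8.51: prepared food → 3.25% + 2% district = 5.25% → $0.45
Laptop $1067.22: consumer electronics → 9.25% + 2.75% district = 12% → $128.07
Noise-cancelling headphones $353.68: consumer electronics → 9.25% + 2.75% district = 12% → $42.44
Subtotal = $1481.08; tax = $174.86; total due = $1655.94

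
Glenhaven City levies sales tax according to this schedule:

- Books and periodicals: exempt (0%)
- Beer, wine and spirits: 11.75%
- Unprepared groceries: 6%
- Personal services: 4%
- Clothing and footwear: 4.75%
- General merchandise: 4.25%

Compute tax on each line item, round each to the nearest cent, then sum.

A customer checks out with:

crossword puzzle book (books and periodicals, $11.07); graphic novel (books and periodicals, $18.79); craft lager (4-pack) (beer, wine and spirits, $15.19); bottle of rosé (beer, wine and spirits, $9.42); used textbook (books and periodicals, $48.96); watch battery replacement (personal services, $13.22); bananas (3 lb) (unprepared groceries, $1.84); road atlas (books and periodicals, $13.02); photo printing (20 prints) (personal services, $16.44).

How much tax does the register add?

Crossword puzzle book $11.07: books and periodicals → 0% → $0.00
Graphic novel $18.79: books and periodicals → 0% → $0.00
Craft lager (4-pack) $15.19: beer, wine and spirits → 11.75% → $1.78
Bottle of rosé $9.42: beer, wine and spirits → 11.75% → $1.11
Used textbook $48.96: books and periodicals → 0% → $0.00
Watch battery replacement $13.22: personal services → 4% → $0.53
Bananas (3 lb) $1.84: unprepared groceries → 6% → $0.11
Road atlas $13.02: books and periodicals → 0% → $0.00
Photo printing (20 prints) $16.44: personal services → 4% → $0.66
Total tax = $1.78 + $1.11 + $0.53 + $0.11 + $0.66 = $4.19

$4.19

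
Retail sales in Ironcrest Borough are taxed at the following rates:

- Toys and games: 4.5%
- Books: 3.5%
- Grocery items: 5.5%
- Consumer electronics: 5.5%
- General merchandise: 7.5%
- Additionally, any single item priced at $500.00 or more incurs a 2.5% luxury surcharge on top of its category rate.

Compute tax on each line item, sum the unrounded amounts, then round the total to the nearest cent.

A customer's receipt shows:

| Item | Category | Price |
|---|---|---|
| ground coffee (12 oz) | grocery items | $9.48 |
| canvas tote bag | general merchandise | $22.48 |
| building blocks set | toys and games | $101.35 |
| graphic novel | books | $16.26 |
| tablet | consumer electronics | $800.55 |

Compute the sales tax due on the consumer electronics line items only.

$64.04

Tablet $800.55: consumer electronics → 5.5% + 2.5% surcharge = 8% → $64.044
Tax on consumer electronics: unrounded sum = $64.044 → $64.04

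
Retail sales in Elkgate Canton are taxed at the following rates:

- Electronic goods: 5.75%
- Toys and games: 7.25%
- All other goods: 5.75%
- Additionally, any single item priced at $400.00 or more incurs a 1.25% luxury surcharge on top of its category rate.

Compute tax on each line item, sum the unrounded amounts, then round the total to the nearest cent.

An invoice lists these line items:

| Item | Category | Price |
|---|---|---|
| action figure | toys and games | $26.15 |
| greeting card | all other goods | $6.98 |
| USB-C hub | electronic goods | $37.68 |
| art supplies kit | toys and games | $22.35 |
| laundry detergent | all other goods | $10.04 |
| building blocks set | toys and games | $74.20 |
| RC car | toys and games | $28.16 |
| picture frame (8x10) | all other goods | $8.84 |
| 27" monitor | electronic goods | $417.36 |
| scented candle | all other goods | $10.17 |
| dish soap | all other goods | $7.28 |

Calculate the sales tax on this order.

Action figure $26.15: toys and games → 7.25% → $1.895875
Greeting card $6.98: all other goods → 5.75% → $0.40135
USB-C hub $37.68: electronic goods → 5.75% → $2.1666
Art supplies kit $22.35: toys and games → 7.25% → $1.620375
Laundry detergent $10.04: all other goods → 5.75% → $0.5773
Building blocks set $74.20: toys and games → 7.25% → $5.3795
RC car $28.16: toys and games → 7.25% → $2.0416
Picture frame (8x10) $8.84: all other goods → 5.75% → $0.5083
27" monitor $417.36: electronic goods → 5.75% + 1.25% surcharge = 7% → $29.2152
Scented candle $10.17: all other goods → 5.75% → $0.584775
Dish soap $7.28: all other goods → 5.75% → $0.4186
Unrounded tax sum = $44.809475 → $44.81

$44.81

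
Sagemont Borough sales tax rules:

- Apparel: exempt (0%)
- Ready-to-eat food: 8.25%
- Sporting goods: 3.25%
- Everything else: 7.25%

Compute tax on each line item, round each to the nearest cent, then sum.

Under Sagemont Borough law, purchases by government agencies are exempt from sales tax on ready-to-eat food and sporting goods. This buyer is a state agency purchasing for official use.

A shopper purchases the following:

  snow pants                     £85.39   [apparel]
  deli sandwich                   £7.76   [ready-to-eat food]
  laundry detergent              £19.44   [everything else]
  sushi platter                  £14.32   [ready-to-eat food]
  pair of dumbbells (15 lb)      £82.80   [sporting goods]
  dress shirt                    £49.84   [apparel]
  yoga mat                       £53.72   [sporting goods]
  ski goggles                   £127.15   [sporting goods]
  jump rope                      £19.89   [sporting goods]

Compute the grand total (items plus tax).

Snow pants £85.39: apparel → 0% → £0.00
Deli sandwich £7.76: ready-to-eat food, buyer-exempt → 0% → £0.00
Laundry detergent £19.44: everything else → 7.25% → £1.41
Sushi platter £14.32: ready-to-eat food, buyer-exempt → 0% → £0.00
Pair of dumbbells (15 lb) £82.80: sporting goods, buyer-exempt → 0% → £0.00
Dress shirt £49.84: apparel → 0% → £0.00
Yoga mat £53.72: sporting goods, buyer-exempt → 0% → £0.00
Ski goggles £127.15: sporting goods, buyer-exempt → 0% → £0.00
Jump rope £19.89: sporting goods, buyer-exempt → 0% → £0.00
Subtotal = £460.31; tax = £1.41; total due = £461.72

£461.72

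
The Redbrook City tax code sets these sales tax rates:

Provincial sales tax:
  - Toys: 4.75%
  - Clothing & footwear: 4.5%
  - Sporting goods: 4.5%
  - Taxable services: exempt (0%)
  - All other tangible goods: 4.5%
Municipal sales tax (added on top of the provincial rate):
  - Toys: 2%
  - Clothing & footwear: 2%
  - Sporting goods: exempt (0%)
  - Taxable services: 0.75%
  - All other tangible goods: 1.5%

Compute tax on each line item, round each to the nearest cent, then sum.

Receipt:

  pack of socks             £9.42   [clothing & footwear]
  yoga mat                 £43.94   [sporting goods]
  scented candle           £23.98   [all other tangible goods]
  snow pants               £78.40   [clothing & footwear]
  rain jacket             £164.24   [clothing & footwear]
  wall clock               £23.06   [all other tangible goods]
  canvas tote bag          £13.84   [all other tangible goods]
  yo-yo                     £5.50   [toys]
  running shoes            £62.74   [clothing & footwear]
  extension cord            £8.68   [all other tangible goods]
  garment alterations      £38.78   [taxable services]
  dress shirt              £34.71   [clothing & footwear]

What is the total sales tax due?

Pack of socks £9.42: clothing & footwear → 4.5% + 2% municipal = 6.5% → £0.61
Yoga mat £43.94: sporting goods → 4.5% + 0% municipal = 4.5% → £1.98
Scented candle £23.98: all other tangible goods → 4.5% + 1.5% municipal = 6% → £1.44
Snow pants £78.40: clothing & footwear → 4.5% + 2% municipal = 6.5% → £5.10
Rain jacket £164.24: clothing & footwear → 4.5% + 2% municipal = 6.5% → £10.68
Wall clock £23.06: all other tangible goods → 4.5% + 1.5% municipal = 6% → £1.38
Canvas tote bag £13.84: all other tangible goods → 4.5% + 1.5% municipal = 6% → £0.83
Yo-yo £5.50: toys → 4.75% + 2% municipal = 6.75% → £0.37
Running shoes £62.74: clothing & footwear → 4.5% + 2% municipal = 6.5% → £4.08
Extension cord £8.68: all other tangible goods → 4.5% + 1.5% municipal = 6% → £0.52
Garment alterations £38.78: taxable services → 0% + 0.75% municipal = 0.75% → £0.29
Dress shirt £34.71: clothing & footwear → 4.5% + 2% municipal = 6.5% → £2.26
Total tax = £0.61 + £1.98 + £1.44 + £5.10 + £10.68 + £1.38 + £0.83 + £0.37 + £4.08 + £0.52 + £0.29 + £2.26 = £29.54

£29.54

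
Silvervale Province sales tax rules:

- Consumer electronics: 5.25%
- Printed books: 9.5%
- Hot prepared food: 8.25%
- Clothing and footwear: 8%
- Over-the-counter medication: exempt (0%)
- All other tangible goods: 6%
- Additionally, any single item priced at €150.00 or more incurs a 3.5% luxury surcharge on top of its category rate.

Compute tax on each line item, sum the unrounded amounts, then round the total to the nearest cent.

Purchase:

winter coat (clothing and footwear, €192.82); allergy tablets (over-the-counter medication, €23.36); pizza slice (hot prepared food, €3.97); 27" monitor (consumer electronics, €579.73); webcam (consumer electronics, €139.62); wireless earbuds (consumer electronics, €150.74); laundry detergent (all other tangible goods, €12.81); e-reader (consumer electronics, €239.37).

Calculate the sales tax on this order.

€115.46

Winter coat €192.82: clothing and footwear → 8% + 3.5% surcharge = 11.5% → €22.1743
Allergy tablets €23.36: over-the-counter medication → 0% → €0.00
Pizza slice €3.97: hot prepared food → 8.25% → €0.327525
27" monitor €579.73: consumer electronics → 5.25% + 3.5% surcharge = 8.75% → €50.726375
Webcam €139.62: consumer electronics → 5.25% → €7.33005
Wireless earbuds €150.74: consumer electronics → 5.25% + 3.5% surcharge = 8.75% → €13.18975
Laundry detergent €12.81: all other tangible goods → 6% → €0.7686
E-reader €239.37: consumer electronics → 5.25% + 3.5% surcharge = 8.75% → €20.944875
Unrounded tax sum = €115.461475 → €115.46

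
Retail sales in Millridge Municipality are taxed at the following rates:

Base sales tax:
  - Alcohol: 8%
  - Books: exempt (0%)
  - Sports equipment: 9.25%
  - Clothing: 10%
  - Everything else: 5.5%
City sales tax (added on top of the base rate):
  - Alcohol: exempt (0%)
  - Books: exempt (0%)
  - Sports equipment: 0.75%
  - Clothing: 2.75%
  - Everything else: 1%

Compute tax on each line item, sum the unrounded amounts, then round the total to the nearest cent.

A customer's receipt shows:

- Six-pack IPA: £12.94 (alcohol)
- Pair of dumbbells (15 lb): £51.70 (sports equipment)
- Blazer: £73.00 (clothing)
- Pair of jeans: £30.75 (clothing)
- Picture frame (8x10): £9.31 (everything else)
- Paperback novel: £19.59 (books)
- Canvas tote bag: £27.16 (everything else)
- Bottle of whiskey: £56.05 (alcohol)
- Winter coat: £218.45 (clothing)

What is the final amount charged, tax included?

Six-pack IPA £12.94: alcohol → 8% + 0% city = 8% → £1.0352
Pair of dumbbells (15 lb) £51.70: sports equipment → 9.25% + 0.75% city = 10% → £5.17
Blazer £73.00: clothing → 10% + 2.75% city = 12.75% → £9.3075
Pair of jeans £30.75: clothing → 10% + 2.75% city = 12.75% → £3.920625
Picture frame (8x10) £9.31: everything else → 5.5% + 1% city = 6.5% → £0.60515
Paperback novel £19.59: books → 0% + 0% city = 0% → £0.00
Canvas tote bag £27.16: everything else → 5.5% + 1% city = 6.5% → £1.7654
Bottle of whiskey £56.05: alcohol → 8% + 0% city = 8% → £4.484
Winter coat £218.45: clothing → 10% + 2.75% city = 12.75% → £27.852375
Subtotal = £498.95; unrounded tax = £54.14025 → £54.14; total due = £553.09

£553.09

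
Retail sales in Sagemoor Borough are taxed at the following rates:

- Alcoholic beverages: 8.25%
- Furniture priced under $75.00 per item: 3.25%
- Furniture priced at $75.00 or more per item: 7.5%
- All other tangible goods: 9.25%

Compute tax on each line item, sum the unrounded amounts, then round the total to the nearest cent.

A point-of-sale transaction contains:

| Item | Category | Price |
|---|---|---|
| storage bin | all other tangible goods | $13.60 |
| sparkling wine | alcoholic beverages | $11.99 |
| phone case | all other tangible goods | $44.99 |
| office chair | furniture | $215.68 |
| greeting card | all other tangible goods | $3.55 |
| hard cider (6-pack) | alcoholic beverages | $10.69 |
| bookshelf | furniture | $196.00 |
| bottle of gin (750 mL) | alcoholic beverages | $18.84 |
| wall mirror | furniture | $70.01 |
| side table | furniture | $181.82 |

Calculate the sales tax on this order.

$55.96

Storage bin $13.60: all other tangible goods → 9.25% → $1.258
Sparkling wine $11.99: alcoholic beverages → 8.25% → $0.989175
Phone case $44.99: all other tangible goods → 9.25% → $4.161575
Office chair $215.68: furniture, $75.00 or more → 7.5% → $16.176
Greeting card $3.55: all other tangible goods → 9.25% → $0.328375
Hard cider (6-pack) $10.69: alcoholic beverages → 8.25% → $0.881925
Bookshelf $196.00: furniture, $75.00 or more → 7.5% → $14.70
Bottle of gin (750 mL) $18.84: alcoholic beverages → 8.25% → $1.5543
Wall mirror $70.01: furniture, under $75.00 → 3.25% → $2.275325
Side table $181.82: furniture, $75.00 or more → 7.5% → $13.6365
Unrounded tax sum = $55.961175 → $55.96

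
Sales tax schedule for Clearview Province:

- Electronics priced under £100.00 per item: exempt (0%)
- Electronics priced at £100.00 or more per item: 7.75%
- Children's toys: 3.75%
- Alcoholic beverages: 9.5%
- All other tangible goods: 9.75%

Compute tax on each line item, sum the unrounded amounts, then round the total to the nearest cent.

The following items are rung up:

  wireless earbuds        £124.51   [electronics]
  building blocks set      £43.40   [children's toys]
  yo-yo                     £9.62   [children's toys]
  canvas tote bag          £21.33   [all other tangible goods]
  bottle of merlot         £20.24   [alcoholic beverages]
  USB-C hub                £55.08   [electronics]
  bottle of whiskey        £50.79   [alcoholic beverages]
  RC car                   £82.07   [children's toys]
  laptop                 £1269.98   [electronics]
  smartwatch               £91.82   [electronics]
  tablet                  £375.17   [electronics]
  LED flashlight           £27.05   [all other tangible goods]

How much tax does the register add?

£153.68

Wireless earbuds £124.51: electronics, £100.00 or more → 7.75% → £9.649525
Building blocks set £43.40: children's toys → 3.75% → £1.6275
Yo-yo £9.62: children's toys → 3.75% → £0.36075
Canvas tote bag £21.33: all other tangible goods → 9.75% → £2.079675
Bottle of merlot £20.24: alcoholic beverages → 9.5% → £1.9228
USB-C hub £55.08: electronics, under £100.00 → 0% → £0.00
Bottle of whiskey £50.79: alcoholic beverages → 9.5% → £4.82505
RC car £82.07: children's toys → 3.75% → £3.077625
Laptop £1269.98: electronics, £100.00 or more → 7.75% → £98.42345
Smartwatch £91.82: electronics, under £100.00 → 0% → £0.00
Tablet £375.17: electronics, £100.00 or more → 7.75% → £29.075675
LED flashlight £27.05: all other tangible goods → 9.75% → £2.637375
Unrounded tax sum = £153.679425 → £153.68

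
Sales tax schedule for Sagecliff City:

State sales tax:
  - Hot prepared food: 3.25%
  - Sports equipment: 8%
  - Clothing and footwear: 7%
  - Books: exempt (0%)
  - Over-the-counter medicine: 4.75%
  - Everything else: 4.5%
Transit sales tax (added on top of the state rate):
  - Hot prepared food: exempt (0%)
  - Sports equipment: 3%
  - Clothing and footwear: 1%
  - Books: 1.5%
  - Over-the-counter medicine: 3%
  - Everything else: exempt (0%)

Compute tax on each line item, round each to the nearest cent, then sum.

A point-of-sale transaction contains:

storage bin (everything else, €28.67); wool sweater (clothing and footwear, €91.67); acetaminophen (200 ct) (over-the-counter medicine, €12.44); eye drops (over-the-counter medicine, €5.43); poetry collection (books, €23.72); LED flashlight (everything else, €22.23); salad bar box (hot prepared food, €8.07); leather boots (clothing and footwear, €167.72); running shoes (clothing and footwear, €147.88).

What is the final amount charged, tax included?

Storage bin €28.67: everything else → 4.5% + 0% transit = 4.5% → €1.29
Wool sweater €91.67: clothing and footwear → 7% + 1% transit = 8% → €7.33
Acetaminophen (200 ct) €12.44: over-the-counter medicine → 4.75% + 3% transit = 7.75% → €0.96
Eye drops €5.43: over-the-counter medicine → 4.75% + 3% transit = 7.75% → €0.42
Poetry collection €23.72: books → 0% + 1.5% transit = 1.5% → €0.36
LED flashlight €22.23: everything else → 4.5% + 0% transit = 4.5% → €1.00
Salad bar box €8.07: hot prepared food → 3.25% + 0% transit = 3.25% → €0.26
Leather boots €167.72: clothing and footwear → 7% + 1% transit = 8% → €13.42
Running shoes €147.88: clothing and footwear → 7% + 1% transit = 8% → €11.83
Subtotal = €507.83; tax = €36.87; total due = €544.70

€544.70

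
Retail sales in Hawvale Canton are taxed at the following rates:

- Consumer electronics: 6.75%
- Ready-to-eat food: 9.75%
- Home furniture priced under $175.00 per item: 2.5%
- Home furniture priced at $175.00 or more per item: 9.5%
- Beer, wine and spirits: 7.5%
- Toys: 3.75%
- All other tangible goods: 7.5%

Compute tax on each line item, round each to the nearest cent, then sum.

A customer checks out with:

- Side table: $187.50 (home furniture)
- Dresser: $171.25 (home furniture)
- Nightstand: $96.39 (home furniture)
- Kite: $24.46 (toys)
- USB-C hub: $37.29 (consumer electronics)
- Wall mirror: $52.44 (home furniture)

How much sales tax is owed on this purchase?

$29.25

Side table $187.50: home furniture, $175.00 or more → 9.5% → $17.81
Dresser $171.25: home furniture, under $175.00 → 2.5% → $4.28
Nightstand $96.39: home furniture, under $175.00 → 2.5% → $2.41
Kite $24.46: toys → 3.75% → $0.92
USB-C hub $37.29: consumer electronics → 6.75% → $2.52
Wall mirror $52.44: home furniture, under $175.00 → 2.5% → $1.31
Total tax = $17.81 + $4.28 + $2.41 + $0.92 + $2.52 + $1.31 = $29.25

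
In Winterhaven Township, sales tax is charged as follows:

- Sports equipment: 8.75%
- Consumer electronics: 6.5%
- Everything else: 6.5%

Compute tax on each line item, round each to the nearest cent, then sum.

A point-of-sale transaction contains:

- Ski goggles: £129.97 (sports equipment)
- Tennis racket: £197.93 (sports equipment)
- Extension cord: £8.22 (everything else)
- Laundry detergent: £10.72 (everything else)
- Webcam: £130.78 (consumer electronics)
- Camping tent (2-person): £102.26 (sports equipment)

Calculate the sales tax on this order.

£47.37

Ski goggles £129.97: sports equipment → 8.75% → £11.37
Tennis racket £197.93: sports equipment → 8.75% → £17.32
Extension cord £8.22: everything else → 6.5% → £0.53
Laundry detergent £10.72: everything else → 6.5% → £0.70
Webcam £130.78: consumer electronics → 6.5% → £8.50
Camping tent (2-person) £102.26: sports equipment → 8.75% → £8.95
Total tax = £11.37 + £17.32 + £0.53 + £0.70 + £8.50 + £8.95 = £47.37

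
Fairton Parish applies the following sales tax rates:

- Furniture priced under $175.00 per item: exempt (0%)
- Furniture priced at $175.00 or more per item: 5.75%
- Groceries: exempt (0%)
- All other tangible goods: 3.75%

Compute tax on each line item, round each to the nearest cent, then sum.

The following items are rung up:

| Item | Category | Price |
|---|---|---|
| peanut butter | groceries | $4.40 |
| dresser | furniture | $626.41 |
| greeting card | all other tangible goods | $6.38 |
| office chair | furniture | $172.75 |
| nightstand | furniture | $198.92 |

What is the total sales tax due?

$47.70

Peanut butter $4.40: groceries → 0% → $0.00
Dresser $626.41: furniture, $175.00 or more → 5.75% → $36.02
Greeting card $6.38: all other tangible goods → 3.75% → $0.24
Office chair $172.75: furniture, under $175.00 → 0% → $0.00
Nightstand $198.92: furniture, $175.00 or more → 5.75% → $11.44
Total tax = $36.02 + $0.24 + $11.44 = $47.70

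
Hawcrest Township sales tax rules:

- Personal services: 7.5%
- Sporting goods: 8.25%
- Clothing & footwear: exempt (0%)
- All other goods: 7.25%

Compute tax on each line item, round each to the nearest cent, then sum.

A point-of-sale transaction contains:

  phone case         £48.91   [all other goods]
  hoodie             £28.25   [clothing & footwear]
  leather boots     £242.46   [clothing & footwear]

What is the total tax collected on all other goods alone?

Phone case £48.91: all other goods → 7.25% → £3.55
Tax on all other goods = £3.55

£3.55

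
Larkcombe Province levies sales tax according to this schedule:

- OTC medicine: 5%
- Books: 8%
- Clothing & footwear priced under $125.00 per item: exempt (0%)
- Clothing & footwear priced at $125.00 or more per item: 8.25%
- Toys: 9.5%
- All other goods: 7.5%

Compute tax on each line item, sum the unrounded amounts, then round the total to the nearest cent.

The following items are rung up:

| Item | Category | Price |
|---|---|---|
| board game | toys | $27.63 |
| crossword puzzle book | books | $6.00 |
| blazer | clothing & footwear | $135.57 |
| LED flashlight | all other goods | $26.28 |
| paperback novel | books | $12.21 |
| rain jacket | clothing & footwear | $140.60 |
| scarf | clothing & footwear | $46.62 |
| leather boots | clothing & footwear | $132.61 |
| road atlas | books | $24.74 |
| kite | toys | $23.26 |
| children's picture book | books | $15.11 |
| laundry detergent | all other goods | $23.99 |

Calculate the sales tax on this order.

Board game $27.63: toys → 9.5% → $2.62485
Crossword puzzle book $6.00: books → 8% → $0.48
Blazer $135.57: clothing & footwear, $125.00 or more → 8.25% → $11.184525
LED flashlight $26.28: all other goods → 7.5% → $1.971
Paperback novel $12.21: books → 8% → $0.9768
Rain jacket $140.60: clothing & footwear, $125.00 or more → 8.25% → $11.5995
Scarf $46.62: clothing & footwear, under $125.00 → 0% → $0.00
Leather boots $132.61: clothing & footwear, $125.00 or more → 8.25% → $10.940325
Road atlas $24.74: books → 8% → $1.9792
Kite $23.26: toys → 9.5% → $2.2097
Children's picture book $15.11: books → 8% → $1.2088
Laundry detergent $23.99: all other goods → 7.5% → $1.79925
Unrounded tax sum = $46.97395 → $46.97

$46.97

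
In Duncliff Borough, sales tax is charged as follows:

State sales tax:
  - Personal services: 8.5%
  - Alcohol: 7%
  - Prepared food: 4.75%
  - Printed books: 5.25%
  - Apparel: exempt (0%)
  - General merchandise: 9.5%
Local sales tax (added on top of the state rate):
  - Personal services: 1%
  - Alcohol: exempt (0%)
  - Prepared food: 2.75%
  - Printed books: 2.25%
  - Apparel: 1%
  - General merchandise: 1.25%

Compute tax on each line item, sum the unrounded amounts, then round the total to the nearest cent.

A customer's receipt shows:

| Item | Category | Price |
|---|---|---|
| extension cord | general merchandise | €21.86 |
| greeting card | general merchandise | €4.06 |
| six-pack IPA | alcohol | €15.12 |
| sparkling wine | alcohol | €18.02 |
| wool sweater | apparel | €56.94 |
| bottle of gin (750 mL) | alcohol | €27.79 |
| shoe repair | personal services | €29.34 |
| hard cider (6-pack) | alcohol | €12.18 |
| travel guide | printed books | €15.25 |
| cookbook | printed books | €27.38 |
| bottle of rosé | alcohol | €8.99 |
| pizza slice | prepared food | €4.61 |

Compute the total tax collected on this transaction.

€15.43

Extension cord €21.86: general merchandise → 9.5% + 1.25% local = 10.75% → €2.34995
Greeting card €4.06: general merchandise → 9.5% + 1.25% local = 10.75% → €0.43645
Six-pack IPA €15.12: alcohol → 7% + 0% local = 7% → €1.0584
Sparkling wine €18.02: alcohol → 7% + 0% local = 7% → €1.2614
Wool sweater €56.94: apparel → 0% + 1% local = 1% → €0.5694
Bottle of gin (750 mL) €27.79: alcohol → 7% + 0% local = 7% → €1.9453
Shoe repair €29.34: personal services → 8.5% + 1% local = 9.5% → €2.7873
Hard cider (6-pack) €12.18: alcohol → 7% + 0% local = 7% → €0.8526
Travel guide €15.25: printed books → 5.25% + 2.25% local = 7.5% → €1.14375
Cookbook €27.38: printed books → 5.25% + 2.25% local = 7.5% → €2.0535
Bottle of rosé €8.99: alcohol → 7% + 0% local = 7% → €0.6293
Pizza slice €4.61: prepared food → 4.75% + 2.75% local = 7.5% → €0.34575
Unrounded tax sum = €15.4331 → €15.43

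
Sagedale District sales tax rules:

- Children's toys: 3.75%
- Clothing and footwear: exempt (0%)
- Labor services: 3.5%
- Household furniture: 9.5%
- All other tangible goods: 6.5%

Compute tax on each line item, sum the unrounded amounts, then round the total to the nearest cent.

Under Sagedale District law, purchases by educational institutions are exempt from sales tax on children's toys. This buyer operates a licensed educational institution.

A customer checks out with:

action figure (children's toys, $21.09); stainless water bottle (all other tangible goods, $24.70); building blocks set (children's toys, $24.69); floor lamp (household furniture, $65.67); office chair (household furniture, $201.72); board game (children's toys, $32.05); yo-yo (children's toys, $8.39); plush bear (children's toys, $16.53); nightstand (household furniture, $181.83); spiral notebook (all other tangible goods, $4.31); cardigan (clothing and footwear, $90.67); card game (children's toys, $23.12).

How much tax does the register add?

$44.56

Action figure $21.09: children's toys, buyer-exempt → 0% → $0.00
Stainless water bottle $24.70: all other tangible goods → 6.5% → $1.6055
Building blocks set $24.69: children's toys, buyer-exempt → 0% → $0.00
Floor lamp $65.67: household furniture → 9.5% → $6.23865
Office chair $201.72: household furniture → 9.5% → $19.1634
Board game $32.05: children's toys, buyer-exempt → 0% → $0.00
Yo-yo $8.39: children's toys, buyer-exempt → 0% → $0.00
Plush bear $16.53: children's toys, buyer-exempt → 0% → $0.00
Nightstand $181.83: household furniture → 9.5% → $17.27385
Spiral notebook $4.31: all other tangible goods → 6.5% → $0.28015
Cardigan $90.67: clothing and footwear → 0% → $0.00
Card game $23.12: children's toys, buyer-exempt → 0% → $0.00
Unrounded tax sum = $44.56155 → $44.56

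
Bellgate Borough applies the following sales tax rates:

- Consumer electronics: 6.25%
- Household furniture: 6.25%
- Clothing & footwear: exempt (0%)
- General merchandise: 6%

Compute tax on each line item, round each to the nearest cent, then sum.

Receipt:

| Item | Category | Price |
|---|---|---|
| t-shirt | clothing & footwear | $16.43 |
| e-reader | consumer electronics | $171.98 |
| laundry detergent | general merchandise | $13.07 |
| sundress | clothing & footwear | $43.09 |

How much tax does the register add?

$11.53

T-shirt $16.43: clothing & footwear → 0% → $0.00
E-reader $171.98: consumer electronics → 6.25% → $10.75
Laundry detergent $13.07: general merchandise → 6% → $0.78
Sundress $43.09: clothing & footwear → 0% → $0.00
Total tax = $10.75 + $0.78 = $11.53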